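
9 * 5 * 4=180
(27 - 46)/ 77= -19/ 77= -0.25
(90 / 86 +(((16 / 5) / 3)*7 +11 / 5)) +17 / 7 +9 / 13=162398 / 11739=13.83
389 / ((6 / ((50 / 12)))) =9725 / 36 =270.14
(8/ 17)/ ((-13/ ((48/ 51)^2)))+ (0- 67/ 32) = -4344759/ 2043808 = -2.13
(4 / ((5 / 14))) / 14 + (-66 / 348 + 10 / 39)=9803 / 11310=0.87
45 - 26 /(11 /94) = -177.18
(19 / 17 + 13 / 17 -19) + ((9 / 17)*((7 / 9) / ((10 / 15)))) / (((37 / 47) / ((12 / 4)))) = -18573 / 1258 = -14.76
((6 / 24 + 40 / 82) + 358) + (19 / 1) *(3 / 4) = 30585 / 82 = 372.99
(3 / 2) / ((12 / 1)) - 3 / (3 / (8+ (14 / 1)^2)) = -1631 / 8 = -203.88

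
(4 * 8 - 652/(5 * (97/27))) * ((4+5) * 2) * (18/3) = -225072/485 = -464.07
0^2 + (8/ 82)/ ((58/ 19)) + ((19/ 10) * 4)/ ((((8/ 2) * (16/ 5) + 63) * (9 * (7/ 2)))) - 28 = -793915394/ 28389753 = -27.96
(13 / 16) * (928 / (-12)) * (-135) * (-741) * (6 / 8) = -37713195 / 8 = -4714149.38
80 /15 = 16 /3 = 5.33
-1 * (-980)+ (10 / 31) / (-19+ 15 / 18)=3311360 / 3379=979.98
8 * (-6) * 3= -144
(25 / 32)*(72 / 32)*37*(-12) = -24975 / 32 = -780.47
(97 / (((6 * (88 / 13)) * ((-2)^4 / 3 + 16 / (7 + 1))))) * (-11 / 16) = -1261 / 5632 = -0.22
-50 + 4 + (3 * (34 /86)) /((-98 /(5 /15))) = -193861 /4214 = -46.00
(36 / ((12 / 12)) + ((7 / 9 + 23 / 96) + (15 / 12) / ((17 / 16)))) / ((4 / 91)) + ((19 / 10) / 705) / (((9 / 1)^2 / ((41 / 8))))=539855770019 / 621302400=868.91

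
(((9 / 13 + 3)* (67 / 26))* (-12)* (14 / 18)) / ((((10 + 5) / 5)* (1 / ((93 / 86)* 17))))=-3954608 / 7267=-544.19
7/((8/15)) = 105/8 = 13.12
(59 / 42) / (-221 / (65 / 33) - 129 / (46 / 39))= -6785 / 1070181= -0.01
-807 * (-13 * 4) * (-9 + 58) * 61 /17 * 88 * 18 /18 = 11037874848 /17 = 649286755.76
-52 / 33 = -1.58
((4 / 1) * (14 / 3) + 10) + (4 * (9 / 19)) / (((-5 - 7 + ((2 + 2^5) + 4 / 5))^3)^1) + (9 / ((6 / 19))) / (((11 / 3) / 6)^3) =53266765953 / 346914502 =153.54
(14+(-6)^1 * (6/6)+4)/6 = 2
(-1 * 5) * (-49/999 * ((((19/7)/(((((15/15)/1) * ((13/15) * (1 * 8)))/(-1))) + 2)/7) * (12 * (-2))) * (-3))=5855/1443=4.06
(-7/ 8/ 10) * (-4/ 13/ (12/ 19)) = 133/ 3120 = 0.04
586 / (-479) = -586 / 479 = -1.22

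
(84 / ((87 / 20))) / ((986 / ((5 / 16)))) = 175 / 28594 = 0.01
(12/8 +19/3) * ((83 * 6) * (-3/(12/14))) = -27307/2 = -13653.50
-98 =-98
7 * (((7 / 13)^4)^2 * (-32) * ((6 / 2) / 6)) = -645657712 / 815730721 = -0.79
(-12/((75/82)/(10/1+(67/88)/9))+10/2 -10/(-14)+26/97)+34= -155158793/1680525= -92.33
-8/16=-1/2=-0.50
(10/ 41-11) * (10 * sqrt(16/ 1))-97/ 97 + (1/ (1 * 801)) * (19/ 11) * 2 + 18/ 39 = -2023047023/ 4696263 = -430.78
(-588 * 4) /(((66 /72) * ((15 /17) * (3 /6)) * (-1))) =319872 /55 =5815.85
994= 994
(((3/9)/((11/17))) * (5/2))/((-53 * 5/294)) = -833/583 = -1.43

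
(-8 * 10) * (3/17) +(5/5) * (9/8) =-1767/136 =-12.99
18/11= 1.64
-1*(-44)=44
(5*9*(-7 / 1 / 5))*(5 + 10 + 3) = -1134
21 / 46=0.46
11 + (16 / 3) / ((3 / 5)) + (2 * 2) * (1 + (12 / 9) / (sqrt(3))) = 16 * sqrt(3) / 9 + 215 / 9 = 26.97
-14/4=-7/2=-3.50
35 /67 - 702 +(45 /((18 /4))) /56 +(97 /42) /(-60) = -118413829 /168840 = -701.34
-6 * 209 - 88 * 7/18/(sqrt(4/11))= -1254 - 154 * sqrt(11)/9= -1310.75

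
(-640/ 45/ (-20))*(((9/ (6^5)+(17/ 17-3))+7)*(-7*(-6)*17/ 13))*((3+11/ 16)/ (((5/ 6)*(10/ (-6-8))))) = -1210.05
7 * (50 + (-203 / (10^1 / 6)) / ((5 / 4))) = -8302 / 25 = -332.08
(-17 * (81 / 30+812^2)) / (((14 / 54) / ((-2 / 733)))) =3026401353 / 25655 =117965.36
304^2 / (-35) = -92416 / 35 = -2640.46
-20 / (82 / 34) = -340 / 41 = -8.29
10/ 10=1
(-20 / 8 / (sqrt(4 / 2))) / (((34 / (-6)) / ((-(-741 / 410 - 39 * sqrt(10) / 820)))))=0.61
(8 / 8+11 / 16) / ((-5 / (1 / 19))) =-27 / 1520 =-0.02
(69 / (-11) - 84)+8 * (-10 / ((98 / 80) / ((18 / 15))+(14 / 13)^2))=-126.96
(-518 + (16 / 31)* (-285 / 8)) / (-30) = 8314 / 465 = 17.88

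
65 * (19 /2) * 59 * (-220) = -8015150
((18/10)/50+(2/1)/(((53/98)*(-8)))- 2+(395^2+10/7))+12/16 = 28942591553/185500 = 156024.75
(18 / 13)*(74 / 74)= 18 / 13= 1.38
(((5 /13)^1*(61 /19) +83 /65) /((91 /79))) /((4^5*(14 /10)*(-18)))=-40843 /483345408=-0.00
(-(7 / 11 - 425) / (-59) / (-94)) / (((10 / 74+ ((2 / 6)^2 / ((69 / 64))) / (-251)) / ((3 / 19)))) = 40382123454 / 450308254759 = 0.09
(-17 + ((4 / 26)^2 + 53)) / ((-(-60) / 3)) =1522 / 845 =1.80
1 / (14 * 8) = 1 / 112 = 0.01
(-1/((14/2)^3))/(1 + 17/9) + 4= 35663/8918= 4.00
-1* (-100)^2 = -10000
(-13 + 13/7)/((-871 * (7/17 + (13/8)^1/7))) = 816/41071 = 0.02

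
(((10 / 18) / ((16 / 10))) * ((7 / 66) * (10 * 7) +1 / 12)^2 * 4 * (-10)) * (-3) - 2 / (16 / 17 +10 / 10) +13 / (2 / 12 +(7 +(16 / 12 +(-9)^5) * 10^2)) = 1449102013815539 / 617307177168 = 2347.46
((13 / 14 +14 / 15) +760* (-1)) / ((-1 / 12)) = 318418 / 35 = 9097.66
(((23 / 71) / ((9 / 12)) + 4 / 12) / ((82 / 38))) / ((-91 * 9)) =-3097 / 7152327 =-0.00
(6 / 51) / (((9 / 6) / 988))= 3952 / 51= 77.49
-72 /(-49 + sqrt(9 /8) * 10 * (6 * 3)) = -9720 * sqrt(2) /34049 -3528 /34049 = -0.51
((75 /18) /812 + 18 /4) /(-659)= -21949 /3210648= -0.01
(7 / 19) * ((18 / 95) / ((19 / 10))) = 252 / 6859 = 0.04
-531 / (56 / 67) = -35577 / 56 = -635.30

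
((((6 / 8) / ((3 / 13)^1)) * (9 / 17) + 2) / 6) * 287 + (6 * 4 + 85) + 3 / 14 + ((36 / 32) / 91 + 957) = 5774308 / 4641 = 1244.19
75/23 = 3.26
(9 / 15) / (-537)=-1 / 895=-0.00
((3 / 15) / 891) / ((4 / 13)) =13 / 17820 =0.00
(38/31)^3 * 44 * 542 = 1308587456/29791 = 43925.60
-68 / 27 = -2.52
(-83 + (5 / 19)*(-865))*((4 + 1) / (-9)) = 29510 / 171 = 172.57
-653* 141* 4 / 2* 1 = -184146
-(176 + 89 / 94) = -16633 / 94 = -176.95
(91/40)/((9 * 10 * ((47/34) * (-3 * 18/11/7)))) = -119119/4568400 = -0.03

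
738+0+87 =825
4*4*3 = 48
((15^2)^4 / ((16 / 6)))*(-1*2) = -7688671875 / 4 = -1922167968.75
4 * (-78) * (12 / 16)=-234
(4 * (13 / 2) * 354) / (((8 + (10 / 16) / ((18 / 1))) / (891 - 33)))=87474816 / 89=982863.10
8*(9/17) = 72/17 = 4.24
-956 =-956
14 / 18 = 7 / 9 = 0.78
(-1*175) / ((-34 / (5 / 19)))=875 / 646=1.35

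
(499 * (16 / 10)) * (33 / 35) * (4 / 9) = 175648 / 525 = 334.57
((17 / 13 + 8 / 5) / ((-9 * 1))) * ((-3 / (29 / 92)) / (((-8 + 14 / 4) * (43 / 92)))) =-1.46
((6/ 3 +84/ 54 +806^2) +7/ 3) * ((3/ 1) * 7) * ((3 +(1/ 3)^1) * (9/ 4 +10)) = 10027222555/ 18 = 557067919.72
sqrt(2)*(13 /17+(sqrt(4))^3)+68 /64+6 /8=14.21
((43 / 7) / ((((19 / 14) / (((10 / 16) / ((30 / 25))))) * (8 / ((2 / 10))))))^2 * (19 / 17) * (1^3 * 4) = 46225 / 2976768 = 0.02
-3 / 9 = -1 / 3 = -0.33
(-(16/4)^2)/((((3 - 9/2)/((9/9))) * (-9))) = -32/27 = -1.19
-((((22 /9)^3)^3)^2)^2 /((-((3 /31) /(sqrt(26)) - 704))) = -37366799728135674860303606746059387081442274905082036224 /278979565425094646693897418586814153732060247 - 65853400152506194415998630206088193452237259800576 *sqrt(26) /92993188475031548897965806195604717910686749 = -133944602840.40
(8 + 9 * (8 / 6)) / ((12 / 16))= 80 / 3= 26.67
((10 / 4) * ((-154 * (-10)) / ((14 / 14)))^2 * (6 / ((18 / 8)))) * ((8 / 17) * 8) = 3035648000 / 51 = 59522509.80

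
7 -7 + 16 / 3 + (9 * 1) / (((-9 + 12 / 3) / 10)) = -38 / 3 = -12.67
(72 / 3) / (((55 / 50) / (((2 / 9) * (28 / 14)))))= 320 / 33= 9.70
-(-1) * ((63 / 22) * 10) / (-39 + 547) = 315 / 5588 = 0.06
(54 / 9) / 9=2 / 3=0.67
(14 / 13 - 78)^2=1000000 / 169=5917.16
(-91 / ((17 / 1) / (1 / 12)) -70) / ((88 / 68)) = -14371 / 264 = -54.44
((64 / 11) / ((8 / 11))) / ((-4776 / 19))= -19 / 597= -0.03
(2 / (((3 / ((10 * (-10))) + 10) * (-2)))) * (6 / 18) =-100 / 2991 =-0.03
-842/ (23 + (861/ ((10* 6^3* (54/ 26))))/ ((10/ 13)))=-163684800/ 4519703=-36.22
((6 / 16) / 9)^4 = 1 / 331776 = 0.00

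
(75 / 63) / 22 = 25 / 462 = 0.05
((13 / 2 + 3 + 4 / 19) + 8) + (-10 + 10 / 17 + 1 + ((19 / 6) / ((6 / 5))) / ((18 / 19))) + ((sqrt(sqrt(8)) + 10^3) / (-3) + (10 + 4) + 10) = -62215421 / 209304 - 2^(3 / 4) / 3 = -297.81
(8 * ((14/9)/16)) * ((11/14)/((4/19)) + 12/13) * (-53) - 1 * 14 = -192721/936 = -205.90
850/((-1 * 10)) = -85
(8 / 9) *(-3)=-8 / 3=-2.67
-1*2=-2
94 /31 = 3.03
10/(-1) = -10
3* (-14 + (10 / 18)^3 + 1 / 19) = -190810 / 4617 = -41.33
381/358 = 1.06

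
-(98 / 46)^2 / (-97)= 2401 / 51313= 0.05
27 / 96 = 9 / 32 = 0.28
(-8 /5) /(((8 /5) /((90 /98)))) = -45 /49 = -0.92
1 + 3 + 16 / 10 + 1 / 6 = 173 / 30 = 5.77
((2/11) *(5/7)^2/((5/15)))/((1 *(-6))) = -25/539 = -0.05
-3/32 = -0.09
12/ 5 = 2.40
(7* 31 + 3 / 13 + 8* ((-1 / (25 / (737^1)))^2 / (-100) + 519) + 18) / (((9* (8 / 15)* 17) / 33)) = 1205921552 / 690625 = 1746.13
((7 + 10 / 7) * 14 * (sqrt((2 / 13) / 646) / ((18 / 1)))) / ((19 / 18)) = 118 * sqrt(4199) / 79781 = 0.10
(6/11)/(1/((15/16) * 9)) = 405/88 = 4.60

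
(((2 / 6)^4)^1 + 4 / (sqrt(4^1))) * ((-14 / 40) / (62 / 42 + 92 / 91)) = -14833 / 52380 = -0.28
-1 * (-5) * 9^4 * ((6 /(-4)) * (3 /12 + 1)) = -492075 /8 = -61509.38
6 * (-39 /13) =-18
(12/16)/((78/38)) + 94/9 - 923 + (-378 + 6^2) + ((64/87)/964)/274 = -1254.19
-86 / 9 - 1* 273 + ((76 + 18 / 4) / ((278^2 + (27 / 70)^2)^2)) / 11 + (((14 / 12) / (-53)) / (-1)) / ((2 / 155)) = -280.85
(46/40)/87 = 0.01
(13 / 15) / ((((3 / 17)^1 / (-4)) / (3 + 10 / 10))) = -3536 / 45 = -78.58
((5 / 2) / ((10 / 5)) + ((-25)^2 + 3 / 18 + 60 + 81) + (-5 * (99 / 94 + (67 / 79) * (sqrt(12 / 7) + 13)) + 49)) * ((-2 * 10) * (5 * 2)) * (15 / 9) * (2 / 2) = -8421352750 / 33417 + 670000 * sqrt(21) / 1659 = -250157.33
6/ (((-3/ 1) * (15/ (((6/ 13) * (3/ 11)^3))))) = -108/ 86515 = -0.00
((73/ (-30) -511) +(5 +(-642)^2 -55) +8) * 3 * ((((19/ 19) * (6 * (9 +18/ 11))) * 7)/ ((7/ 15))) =13002714621/ 11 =1182064965.55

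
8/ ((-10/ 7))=-28/ 5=-5.60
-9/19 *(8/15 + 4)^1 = -204/95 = -2.15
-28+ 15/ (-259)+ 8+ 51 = 8014/ 259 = 30.94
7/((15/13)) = 91/15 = 6.07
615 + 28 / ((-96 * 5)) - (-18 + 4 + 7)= 74633 / 120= 621.94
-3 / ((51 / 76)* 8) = -19 / 34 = -0.56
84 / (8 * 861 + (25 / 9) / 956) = 722736 / 59264377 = 0.01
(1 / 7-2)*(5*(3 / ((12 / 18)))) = -585 / 14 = -41.79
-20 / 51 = -0.39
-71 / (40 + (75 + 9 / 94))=-0.62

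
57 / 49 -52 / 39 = -0.17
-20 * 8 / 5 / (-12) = 8 / 3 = 2.67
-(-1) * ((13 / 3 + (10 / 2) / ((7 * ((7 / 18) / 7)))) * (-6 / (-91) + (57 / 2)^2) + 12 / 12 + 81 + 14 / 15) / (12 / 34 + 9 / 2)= 9126917959 / 3153150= 2894.54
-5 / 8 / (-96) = 5 / 768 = 0.01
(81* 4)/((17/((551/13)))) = 178524/221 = 807.80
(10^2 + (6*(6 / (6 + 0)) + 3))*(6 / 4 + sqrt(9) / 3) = 545 / 2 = 272.50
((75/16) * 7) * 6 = 1575/8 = 196.88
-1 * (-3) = 3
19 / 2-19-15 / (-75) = -93 / 10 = -9.30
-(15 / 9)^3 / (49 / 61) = -7625 / 1323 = -5.76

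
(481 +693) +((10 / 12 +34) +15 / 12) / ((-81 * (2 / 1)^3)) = 9128591 / 7776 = 1173.94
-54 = -54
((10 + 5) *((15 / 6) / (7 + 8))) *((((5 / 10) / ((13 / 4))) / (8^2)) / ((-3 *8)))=-5 / 19968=-0.00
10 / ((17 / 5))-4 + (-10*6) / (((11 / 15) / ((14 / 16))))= -27171 / 374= -72.65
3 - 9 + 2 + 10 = 6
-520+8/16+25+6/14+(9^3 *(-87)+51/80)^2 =180203321581247/44800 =4022395571.01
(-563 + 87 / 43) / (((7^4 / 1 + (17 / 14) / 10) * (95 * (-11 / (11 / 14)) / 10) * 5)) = 96488 / 274640269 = 0.00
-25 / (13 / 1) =-1.92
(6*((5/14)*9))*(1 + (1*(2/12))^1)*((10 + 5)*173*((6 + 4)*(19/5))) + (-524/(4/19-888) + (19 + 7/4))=37425813267/16868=2218746.34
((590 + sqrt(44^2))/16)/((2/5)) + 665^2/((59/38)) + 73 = 269035227/944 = 284994.94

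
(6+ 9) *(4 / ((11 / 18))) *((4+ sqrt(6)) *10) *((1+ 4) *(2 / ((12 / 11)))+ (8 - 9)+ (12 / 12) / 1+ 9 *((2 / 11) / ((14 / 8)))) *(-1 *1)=-33602400 / 847 - 8400600 *sqrt(6) / 847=-63966.45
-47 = -47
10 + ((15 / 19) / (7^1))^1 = 1345 / 133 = 10.11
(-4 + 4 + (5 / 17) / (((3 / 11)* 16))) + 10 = 8215 / 816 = 10.07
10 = 10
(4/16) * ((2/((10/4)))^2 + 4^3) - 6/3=354/25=14.16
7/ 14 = 1/ 2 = 0.50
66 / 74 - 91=-3334 / 37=-90.11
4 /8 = 1 /2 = 0.50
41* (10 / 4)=205 / 2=102.50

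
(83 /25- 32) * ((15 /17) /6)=-717 /170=-4.22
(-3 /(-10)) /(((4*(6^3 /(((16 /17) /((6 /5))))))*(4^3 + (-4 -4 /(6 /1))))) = 1 /217872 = 0.00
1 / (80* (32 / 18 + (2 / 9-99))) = -1 / 7760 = -0.00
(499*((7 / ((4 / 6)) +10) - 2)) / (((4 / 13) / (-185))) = -44403515 / 8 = -5550439.38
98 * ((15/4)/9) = 245/6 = 40.83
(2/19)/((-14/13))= -0.10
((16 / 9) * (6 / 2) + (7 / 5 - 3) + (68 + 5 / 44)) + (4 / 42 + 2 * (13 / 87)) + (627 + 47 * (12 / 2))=131466677 / 133980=981.24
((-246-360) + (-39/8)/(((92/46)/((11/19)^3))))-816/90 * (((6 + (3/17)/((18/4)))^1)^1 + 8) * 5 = -1227624589/987696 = -1242.92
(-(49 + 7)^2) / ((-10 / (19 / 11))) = 29792 / 55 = 541.67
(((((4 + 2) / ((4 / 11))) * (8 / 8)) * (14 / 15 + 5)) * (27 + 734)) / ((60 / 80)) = 1490038 / 15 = 99335.87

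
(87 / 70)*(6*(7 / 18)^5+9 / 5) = 84633223 / 36741600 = 2.30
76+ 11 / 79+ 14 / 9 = 77.69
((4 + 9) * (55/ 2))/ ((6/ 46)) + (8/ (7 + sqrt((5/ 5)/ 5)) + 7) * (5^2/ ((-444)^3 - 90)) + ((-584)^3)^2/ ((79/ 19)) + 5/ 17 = 25 * sqrt(5)/ 2669618457 + 34208088039800323994218660036/ 3585297587751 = 9541213024177028.52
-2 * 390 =-780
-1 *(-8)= 8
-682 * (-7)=4774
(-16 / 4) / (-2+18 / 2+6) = -4 / 13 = -0.31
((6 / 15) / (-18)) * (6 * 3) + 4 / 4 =3 / 5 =0.60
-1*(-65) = 65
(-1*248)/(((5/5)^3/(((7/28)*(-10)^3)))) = 62000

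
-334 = -334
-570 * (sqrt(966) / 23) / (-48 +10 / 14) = 3990 * sqrt(966) / 7613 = 16.29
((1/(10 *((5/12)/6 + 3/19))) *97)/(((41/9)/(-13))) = -7762716/63755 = -121.76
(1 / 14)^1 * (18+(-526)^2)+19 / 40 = 5534013 / 280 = 19764.33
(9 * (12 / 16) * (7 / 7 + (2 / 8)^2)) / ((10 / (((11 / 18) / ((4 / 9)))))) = 5049 / 5120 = 0.99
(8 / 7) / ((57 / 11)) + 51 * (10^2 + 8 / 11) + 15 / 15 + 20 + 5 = 22661774 / 4389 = 5163.31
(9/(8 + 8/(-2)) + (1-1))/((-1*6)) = -3/8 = -0.38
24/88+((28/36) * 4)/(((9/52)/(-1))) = -17.70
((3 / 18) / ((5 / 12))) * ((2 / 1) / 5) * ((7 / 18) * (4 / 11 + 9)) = 1442 / 2475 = 0.58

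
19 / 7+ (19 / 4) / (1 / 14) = 969 / 14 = 69.21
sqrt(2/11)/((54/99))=sqrt(22)/6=0.78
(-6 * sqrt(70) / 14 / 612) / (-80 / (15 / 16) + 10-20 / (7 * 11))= 11 * sqrt(70) / 1187416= 0.00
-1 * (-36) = 36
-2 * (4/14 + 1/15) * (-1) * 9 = 222/35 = 6.34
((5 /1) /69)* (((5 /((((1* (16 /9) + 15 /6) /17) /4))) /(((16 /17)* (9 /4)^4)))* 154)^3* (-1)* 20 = -5062015110348800000 /26732013741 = -189361533.31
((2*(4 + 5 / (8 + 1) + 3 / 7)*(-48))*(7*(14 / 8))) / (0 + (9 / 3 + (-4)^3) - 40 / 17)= 298928 / 3231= 92.52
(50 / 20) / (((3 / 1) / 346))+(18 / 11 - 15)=9074 / 33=274.97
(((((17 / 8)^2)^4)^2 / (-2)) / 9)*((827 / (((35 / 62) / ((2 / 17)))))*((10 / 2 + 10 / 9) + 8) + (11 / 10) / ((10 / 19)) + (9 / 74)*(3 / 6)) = -13805443561057697984897313997 / 590506353641285222400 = -23378992.41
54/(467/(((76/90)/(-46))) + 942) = -0.00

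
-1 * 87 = -87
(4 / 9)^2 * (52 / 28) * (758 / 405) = 157664 / 229635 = 0.69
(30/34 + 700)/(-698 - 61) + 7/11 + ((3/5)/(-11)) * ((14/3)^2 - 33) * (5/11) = -1253/141933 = -0.01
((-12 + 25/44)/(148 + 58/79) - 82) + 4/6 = -126267211/1551000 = -81.41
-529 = -529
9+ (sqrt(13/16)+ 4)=sqrt(13)/4+ 13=13.90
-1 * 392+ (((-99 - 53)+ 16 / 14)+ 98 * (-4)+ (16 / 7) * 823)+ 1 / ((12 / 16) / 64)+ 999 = 2030.62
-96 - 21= -117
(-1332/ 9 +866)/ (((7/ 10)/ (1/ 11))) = 7180/ 77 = 93.25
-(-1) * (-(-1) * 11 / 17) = 11 / 17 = 0.65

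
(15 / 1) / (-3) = -5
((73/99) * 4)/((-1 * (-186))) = 146/9207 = 0.02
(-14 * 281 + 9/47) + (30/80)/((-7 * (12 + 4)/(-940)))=-3930.66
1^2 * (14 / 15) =14 / 15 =0.93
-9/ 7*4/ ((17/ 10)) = -360/ 119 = -3.03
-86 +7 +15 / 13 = -1012 / 13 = -77.85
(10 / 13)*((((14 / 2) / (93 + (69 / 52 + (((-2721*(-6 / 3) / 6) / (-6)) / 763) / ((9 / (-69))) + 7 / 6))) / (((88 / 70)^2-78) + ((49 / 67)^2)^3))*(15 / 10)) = -319595931977402083500 / 292763784373758115708879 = -0.00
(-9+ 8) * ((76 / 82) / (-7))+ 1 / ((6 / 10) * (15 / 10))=3212 / 2583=1.24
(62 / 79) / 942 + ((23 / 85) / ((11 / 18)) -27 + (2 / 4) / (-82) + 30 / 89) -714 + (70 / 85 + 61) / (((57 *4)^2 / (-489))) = -543207444126879041 / 733264495758960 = -740.81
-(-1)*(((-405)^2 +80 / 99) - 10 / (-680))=1104221839 / 6732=164025.82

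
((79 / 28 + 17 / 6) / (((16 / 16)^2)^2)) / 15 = 95 / 252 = 0.38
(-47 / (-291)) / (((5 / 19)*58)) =893 / 84390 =0.01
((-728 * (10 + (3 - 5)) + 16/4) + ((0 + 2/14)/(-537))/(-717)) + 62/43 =-674334400151/115893729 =-5818.56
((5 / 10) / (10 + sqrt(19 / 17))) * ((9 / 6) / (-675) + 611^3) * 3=1744958352133 / 50430- 102644608949 * sqrt(323) / 504300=30943553.45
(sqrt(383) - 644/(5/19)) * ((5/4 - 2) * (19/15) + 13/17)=192717/425 - 63 * sqrt(383)/340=449.83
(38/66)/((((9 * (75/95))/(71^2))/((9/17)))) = 1819801/8415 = 216.26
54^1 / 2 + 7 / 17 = 466 / 17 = 27.41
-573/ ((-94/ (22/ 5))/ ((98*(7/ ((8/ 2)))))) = 2161929/ 470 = 4599.85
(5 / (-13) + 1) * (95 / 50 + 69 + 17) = 3516 / 65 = 54.09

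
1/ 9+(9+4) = 118/ 9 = 13.11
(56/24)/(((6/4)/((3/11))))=14/33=0.42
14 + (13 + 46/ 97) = 2665/ 97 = 27.47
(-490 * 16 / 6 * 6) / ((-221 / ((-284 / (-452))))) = 556640 / 24973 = 22.29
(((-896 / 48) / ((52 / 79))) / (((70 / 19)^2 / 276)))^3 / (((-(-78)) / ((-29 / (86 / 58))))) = 949385019791879929892 / 19745915109375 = 48080071.98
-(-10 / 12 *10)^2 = -625 / 9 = -69.44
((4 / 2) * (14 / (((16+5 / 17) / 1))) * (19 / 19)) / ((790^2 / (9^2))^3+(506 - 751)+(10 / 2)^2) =63241479 / 16833806286732746365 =0.00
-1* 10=-10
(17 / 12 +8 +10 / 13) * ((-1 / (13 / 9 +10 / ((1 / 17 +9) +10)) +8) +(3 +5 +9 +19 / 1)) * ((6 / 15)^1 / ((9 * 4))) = 11022893 / 2239380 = 4.92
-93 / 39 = -31 / 13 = -2.38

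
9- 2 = 7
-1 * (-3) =3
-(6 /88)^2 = -9 /1936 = -0.00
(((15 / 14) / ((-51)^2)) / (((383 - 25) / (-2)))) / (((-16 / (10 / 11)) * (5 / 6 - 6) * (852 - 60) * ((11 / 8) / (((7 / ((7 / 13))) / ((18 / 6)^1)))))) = -325 / 3227322859992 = -0.00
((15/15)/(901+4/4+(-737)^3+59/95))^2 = 9025/1446272669254870269796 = 0.00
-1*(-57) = 57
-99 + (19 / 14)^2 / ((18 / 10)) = -172831 / 1764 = -97.98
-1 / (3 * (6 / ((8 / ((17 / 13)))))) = -52 / 153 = -0.34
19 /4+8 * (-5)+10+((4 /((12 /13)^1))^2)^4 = 3262260223 /26244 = 124304.99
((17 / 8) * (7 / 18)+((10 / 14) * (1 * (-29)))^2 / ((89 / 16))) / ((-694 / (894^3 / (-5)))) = 16053911.72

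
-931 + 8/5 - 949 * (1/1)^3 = -9392/5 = -1878.40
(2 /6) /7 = 1 /21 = 0.05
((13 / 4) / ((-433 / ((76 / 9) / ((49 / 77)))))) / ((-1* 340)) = 2717 / 9274860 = 0.00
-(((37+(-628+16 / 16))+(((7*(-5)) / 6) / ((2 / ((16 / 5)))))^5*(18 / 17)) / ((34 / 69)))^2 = -159163319871822841 / 6765201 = -23526768808.76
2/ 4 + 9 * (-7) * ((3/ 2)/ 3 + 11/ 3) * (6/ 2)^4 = -21262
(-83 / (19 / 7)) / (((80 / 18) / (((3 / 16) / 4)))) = -15687 / 48640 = -0.32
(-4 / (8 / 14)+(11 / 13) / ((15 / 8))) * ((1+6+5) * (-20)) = 20432 / 13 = 1571.69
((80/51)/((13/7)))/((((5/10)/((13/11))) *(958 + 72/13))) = 7280/3513543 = 0.00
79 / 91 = 0.87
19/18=1.06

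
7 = 7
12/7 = 1.71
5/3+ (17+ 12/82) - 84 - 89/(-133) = -1055447/16359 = -64.52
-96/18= -16/3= -5.33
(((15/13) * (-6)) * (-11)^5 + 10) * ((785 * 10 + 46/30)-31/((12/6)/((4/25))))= 8751525410.13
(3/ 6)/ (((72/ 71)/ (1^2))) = 71/ 144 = 0.49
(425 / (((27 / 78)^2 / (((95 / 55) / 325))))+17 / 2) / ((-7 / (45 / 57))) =-243695 / 79002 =-3.08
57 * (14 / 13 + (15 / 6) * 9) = 34941 / 26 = 1343.88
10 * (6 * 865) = 51900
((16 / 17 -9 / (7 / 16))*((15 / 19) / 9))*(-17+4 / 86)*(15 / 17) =42573600 / 1652791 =25.76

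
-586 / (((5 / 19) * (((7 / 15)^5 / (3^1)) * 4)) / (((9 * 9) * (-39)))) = 8012690960625 / 33614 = 238373622.91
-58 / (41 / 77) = -4466 / 41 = -108.93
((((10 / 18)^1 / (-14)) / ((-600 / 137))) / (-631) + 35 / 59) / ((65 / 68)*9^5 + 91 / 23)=130561592747 / 12423882977529660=0.00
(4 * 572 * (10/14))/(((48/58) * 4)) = 20735/42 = 493.69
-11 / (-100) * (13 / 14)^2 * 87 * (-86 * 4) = -6954519 / 2450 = -2838.58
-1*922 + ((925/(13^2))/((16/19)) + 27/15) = -12353229/13520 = -913.70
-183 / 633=-61 / 211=-0.29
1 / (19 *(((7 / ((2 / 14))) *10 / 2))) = 1 / 4655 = 0.00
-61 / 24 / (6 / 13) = -793 / 144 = -5.51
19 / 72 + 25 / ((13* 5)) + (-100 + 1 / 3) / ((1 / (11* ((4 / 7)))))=-4100423 / 6552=-625.83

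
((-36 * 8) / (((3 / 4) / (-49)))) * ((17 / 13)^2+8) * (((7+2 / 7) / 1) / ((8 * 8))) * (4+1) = 17575110 / 169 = 103994.73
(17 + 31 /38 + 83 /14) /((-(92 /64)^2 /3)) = -2425344 /70357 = -34.47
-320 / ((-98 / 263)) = 858.78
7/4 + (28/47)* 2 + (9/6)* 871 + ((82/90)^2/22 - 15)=5420890639/4187700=1294.48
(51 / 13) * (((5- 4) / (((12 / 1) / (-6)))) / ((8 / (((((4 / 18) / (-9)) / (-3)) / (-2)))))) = 17 / 16848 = 0.00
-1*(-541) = 541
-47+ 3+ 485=441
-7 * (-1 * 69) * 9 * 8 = 34776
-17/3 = -5.67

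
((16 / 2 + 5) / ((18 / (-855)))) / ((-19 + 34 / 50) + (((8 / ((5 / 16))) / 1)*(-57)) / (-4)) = -30875 / 17324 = -1.78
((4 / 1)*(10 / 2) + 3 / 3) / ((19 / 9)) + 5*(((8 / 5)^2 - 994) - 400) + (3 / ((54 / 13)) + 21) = -11842657 / 1710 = -6925.53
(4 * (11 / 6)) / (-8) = -11 / 12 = -0.92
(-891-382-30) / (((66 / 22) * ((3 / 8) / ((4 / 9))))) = -41696 / 81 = -514.77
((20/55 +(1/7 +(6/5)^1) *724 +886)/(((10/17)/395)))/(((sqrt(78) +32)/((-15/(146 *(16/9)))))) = -12973424319/5317466 +12973424319 *sqrt(78)/170158912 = -1766.42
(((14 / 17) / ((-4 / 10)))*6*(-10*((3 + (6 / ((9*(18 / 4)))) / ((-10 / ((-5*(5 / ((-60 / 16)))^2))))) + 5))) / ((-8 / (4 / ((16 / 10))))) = -432250 / 1377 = -313.91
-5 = -5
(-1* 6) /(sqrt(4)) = -3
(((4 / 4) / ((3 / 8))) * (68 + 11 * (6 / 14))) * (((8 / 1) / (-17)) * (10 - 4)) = -65152 / 119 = -547.50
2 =2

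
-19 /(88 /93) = -1767 /88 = -20.08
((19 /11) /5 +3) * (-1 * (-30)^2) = -33120 /11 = -3010.91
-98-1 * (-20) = -78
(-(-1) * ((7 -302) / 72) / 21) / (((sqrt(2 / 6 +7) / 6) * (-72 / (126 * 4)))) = 295 * sqrt(66) / 792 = 3.03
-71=-71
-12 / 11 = -1.09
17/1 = 17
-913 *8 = -7304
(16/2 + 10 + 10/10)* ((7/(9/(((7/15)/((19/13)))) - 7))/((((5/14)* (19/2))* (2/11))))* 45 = 441441/964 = 457.93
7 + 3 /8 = 59 /8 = 7.38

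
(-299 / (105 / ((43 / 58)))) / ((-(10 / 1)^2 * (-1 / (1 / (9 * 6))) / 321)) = -1375699 / 10962000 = -0.13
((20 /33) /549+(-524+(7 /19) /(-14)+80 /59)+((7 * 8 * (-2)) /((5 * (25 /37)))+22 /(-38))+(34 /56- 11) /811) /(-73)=32075844281871589 /4208270576548500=7.62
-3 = -3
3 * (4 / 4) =3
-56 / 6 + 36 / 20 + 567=8392 / 15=559.47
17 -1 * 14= 3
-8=-8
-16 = -16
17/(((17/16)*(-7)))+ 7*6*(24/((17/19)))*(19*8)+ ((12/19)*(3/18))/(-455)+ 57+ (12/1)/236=1485298013624/8670935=171296.18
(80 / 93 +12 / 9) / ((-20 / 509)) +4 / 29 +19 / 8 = -1917131 / 35960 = -53.31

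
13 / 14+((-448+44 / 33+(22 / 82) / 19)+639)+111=9955303 / 32718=304.28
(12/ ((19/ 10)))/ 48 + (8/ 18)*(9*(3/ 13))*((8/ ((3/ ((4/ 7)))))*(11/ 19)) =3271/ 3458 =0.95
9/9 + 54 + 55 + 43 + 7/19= 2914/19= 153.37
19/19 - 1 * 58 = -57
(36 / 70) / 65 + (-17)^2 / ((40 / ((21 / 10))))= 552567 / 36400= 15.18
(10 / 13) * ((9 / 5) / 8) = 9 / 52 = 0.17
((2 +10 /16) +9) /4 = 93 /32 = 2.91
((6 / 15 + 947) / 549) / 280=1579 / 256200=0.01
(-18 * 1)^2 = 324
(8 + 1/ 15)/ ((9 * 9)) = 121/ 1215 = 0.10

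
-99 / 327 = -33 / 109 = -0.30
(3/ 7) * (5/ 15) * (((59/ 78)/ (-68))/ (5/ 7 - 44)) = 59/ 1607112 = 0.00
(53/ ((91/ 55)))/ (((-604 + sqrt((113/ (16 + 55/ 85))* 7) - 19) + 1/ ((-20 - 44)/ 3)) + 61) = -146087860160/ 2562855785637 - 11939840* sqrt(3805501)/ 33317125213281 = -0.06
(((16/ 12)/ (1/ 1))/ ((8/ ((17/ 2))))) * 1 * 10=85/ 6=14.17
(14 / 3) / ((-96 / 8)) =-7 / 18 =-0.39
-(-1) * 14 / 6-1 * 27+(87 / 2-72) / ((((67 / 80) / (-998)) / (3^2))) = 61431922 / 201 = 305631.45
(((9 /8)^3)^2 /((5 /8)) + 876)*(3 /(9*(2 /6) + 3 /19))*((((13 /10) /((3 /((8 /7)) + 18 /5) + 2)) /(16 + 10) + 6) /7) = 676051433733 /943308800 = 716.68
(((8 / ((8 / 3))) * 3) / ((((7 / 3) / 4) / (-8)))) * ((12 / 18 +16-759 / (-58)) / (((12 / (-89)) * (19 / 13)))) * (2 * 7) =260898.25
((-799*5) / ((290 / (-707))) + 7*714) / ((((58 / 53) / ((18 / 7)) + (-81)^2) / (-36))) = -3669557661 / 45382100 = -80.86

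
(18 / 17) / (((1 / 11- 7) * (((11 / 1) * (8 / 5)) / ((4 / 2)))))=-45 / 2584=-0.02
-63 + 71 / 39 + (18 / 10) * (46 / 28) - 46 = -284527 / 2730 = -104.22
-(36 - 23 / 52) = -1849 / 52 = -35.56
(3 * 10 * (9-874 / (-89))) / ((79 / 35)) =1758750 / 7031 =250.14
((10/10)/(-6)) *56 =-28/3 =-9.33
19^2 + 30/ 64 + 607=968.47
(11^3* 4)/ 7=5324/ 7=760.57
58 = 58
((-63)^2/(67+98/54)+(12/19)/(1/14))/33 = 782747/388322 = 2.02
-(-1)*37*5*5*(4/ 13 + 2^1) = 27750/ 13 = 2134.62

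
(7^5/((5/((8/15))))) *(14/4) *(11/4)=1294139/75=17255.19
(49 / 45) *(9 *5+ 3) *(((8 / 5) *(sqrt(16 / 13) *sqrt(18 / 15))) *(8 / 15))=200704 *sqrt(390) / 73125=54.20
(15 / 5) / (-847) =-3 / 847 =-0.00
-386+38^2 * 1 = 1058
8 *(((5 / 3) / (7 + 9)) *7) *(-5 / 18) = -175 / 108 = -1.62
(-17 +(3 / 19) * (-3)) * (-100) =33200 / 19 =1747.37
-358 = -358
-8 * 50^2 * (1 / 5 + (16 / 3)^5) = -20972492000 / 243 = -86306551.44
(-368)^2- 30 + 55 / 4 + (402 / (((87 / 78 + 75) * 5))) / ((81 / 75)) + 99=9654112577 / 71244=135507.73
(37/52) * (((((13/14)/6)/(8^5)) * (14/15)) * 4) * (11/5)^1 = 407/14745600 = 0.00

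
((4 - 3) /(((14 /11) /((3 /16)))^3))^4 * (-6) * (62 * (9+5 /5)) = -775568624453138006865 /1994739708184051698234294272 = -0.00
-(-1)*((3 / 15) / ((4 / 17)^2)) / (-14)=-289 / 1120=-0.26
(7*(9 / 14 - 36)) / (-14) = 495 / 28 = 17.68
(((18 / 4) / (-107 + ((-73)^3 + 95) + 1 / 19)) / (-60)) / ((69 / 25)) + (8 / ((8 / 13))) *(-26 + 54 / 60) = -88756549733 / 272009040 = -326.30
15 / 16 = 0.94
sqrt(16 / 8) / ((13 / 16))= 16 *sqrt(2) / 13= 1.74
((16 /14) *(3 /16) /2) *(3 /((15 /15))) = 9 /28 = 0.32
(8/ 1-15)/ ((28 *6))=-1/ 24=-0.04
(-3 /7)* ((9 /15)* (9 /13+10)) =-2.75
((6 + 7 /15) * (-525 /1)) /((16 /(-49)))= 166355 /16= 10397.19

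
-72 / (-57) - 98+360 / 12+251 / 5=-1571 / 95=-16.54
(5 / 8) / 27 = 5 / 216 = 0.02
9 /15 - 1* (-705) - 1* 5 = 3503 /5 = 700.60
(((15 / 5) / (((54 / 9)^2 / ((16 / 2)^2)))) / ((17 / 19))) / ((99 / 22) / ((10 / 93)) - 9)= 6080 / 33507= 0.18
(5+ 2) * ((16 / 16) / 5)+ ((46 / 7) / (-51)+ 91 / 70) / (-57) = 56141 / 40698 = 1.38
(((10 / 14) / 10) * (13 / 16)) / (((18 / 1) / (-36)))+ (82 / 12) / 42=47 / 1008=0.05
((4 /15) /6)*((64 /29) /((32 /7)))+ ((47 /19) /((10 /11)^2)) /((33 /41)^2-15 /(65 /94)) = -9181128157 /76018990500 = -0.12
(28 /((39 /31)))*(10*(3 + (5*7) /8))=64015 /39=1641.41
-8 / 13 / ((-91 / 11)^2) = -968 / 107653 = -0.01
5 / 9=0.56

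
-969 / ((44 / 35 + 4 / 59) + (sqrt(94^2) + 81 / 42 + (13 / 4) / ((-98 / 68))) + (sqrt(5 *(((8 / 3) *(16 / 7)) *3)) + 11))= -7153820855755 / 776184854283 + 77131301800 *sqrt(70) / 776184854283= -8.39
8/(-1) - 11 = -19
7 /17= 0.41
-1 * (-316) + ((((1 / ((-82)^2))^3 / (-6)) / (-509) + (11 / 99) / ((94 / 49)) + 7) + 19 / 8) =42602270166481860701 / 130909528808574336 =325.43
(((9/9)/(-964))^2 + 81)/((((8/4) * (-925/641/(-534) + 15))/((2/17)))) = 12882744194619/40564093330360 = 0.32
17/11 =1.55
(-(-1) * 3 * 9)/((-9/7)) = -21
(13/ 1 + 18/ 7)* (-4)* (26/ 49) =-11336/ 343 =-33.05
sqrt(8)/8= sqrt(2)/4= 0.35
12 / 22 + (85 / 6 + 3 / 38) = 9274 / 627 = 14.79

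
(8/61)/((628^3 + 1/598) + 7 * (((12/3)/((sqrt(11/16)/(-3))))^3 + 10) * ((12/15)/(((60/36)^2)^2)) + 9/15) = 24666175895961600000 * sqrt(11)/17392747486368631998890541873790391 + 9209783027204493626750000/17392747486368631998890541873790391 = 0.00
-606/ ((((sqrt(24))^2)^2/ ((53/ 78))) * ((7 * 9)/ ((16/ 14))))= -5353/ 412776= -0.01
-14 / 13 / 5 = -14 / 65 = -0.22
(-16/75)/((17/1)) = -16/1275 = -0.01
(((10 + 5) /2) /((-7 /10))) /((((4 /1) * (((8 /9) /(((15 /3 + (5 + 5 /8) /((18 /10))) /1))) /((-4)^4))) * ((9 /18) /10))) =-877500 /7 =-125357.14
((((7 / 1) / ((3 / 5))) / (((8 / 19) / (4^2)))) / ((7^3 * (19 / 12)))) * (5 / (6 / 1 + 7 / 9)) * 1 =1800 / 2989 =0.60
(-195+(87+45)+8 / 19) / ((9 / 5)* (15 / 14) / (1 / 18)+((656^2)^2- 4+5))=-8323 / 24630146699918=-0.00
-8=-8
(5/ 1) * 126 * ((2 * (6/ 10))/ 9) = 84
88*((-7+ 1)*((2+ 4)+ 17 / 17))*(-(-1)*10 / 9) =-12320 / 3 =-4106.67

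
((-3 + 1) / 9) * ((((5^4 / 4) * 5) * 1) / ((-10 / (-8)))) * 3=-1250 / 3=-416.67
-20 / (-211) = 20 / 211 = 0.09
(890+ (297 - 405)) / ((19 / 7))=288.11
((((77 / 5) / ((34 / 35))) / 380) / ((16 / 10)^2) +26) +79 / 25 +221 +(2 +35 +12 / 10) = 1192262959 / 4134400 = 288.38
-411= -411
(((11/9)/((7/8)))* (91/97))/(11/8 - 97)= -9152/667845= -0.01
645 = 645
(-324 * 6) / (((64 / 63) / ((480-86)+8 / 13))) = -39267585 / 52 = -755145.87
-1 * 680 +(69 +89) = -522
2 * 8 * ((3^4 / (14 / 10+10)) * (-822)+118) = -1739648 / 19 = -91560.42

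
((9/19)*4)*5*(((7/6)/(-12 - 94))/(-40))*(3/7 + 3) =9/1007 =0.01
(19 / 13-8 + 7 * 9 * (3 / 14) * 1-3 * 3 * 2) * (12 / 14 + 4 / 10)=-902 / 65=-13.88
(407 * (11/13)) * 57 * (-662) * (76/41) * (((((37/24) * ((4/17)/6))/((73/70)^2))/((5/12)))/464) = -9698846682910/1400296001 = -6926.28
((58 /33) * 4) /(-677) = -232 /22341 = -0.01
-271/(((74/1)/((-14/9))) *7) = 271/333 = 0.81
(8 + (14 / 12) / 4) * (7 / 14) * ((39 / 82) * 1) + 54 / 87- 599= -22692113 / 38048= -596.41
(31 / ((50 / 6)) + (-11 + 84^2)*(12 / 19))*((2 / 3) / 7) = 201454 / 475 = 424.11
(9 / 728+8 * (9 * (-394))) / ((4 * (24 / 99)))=-29254.49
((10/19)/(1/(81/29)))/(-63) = -90/3857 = -0.02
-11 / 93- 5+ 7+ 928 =86479 / 93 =929.88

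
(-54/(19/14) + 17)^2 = 187489/361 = 519.36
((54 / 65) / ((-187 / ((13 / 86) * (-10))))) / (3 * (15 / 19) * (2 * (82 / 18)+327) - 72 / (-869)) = 81054 / 9608989883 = 0.00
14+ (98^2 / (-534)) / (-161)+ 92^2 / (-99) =-14466028 / 202653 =-71.38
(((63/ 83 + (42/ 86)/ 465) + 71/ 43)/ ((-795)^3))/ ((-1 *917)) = 1333891/ 254887752434923125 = 0.00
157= 157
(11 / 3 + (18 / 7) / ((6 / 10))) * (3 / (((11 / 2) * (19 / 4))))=1336 / 1463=0.91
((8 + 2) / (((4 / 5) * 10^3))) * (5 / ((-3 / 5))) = -5 / 48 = -0.10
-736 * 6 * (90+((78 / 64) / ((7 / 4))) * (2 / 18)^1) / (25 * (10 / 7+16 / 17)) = -23668012 / 3525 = -6714.33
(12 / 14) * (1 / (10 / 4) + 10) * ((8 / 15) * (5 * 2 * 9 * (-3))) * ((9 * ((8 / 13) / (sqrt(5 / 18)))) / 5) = -746496 * sqrt(10) / 875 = -2697.86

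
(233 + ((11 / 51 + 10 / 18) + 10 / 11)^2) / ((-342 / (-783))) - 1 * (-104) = 23102390285 / 35878194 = 643.91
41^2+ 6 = 1687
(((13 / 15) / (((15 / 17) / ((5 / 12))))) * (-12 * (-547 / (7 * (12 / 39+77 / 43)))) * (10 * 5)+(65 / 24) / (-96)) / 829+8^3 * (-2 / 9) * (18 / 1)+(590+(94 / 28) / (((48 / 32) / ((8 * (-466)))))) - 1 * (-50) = -8986060386467 / 922537728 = -9740.59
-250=-250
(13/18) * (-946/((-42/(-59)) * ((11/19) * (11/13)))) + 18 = -8071463/4158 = -1941.19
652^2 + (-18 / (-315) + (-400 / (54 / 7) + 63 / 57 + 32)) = 7632406751 / 17955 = 425085.31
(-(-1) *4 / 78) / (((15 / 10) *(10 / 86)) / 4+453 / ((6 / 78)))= 688 / 79007409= 0.00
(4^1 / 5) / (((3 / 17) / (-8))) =-544 / 15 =-36.27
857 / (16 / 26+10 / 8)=44564 / 97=459.42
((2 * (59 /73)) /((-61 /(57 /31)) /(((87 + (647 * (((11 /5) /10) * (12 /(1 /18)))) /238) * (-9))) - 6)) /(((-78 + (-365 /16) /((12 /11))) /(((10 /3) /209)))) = 1311394302720 /30102570451416617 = 0.00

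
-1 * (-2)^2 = -4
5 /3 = 1.67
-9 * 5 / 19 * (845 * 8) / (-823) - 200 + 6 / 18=-8453963 / 46911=-180.21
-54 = -54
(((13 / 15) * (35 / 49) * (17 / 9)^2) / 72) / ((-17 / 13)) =-2873 / 122472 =-0.02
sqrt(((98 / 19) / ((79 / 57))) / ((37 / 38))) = 14 *sqrt(166611) / 2923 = 1.96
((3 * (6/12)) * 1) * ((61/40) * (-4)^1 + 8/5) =-27/4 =-6.75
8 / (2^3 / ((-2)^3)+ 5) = 2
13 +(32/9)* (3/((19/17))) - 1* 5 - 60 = -2420/57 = -42.46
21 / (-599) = -21 / 599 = -0.04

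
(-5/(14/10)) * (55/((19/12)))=-16500/133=-124.06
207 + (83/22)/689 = 3137789/15158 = 207.01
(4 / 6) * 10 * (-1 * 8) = -160 / 3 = -53.33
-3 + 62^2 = 3841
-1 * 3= -3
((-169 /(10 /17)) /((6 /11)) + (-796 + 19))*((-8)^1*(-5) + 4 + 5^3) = -13219687 /60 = -220328.12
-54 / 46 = -1.17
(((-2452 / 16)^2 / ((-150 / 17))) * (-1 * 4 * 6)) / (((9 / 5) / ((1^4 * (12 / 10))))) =6388073 / 150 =42587.15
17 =17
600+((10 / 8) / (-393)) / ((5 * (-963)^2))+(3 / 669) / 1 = 195058318122245 / 325094767164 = 600.00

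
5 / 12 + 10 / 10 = 17 / 12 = 1.42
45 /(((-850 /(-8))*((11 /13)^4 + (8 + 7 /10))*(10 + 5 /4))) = 913952 /223653445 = 0.00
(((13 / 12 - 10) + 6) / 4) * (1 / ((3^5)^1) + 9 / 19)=-38605 / 110808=-0.35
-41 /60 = -0.68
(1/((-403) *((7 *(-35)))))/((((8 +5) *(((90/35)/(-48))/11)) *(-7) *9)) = 0.00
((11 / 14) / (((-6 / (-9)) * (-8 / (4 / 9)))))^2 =121 / 28224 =0.00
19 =19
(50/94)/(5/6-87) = -150/24299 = -0.01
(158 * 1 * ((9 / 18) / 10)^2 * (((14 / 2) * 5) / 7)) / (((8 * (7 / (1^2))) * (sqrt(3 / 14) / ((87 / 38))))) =2291 * sqrt(42) / 85120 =0.17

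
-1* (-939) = 939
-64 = -64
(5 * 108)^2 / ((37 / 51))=14871600 / 37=401935.14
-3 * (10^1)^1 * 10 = -300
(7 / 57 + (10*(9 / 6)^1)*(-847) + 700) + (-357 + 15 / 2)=-1408399 / 114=-12354.38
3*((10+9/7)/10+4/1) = 1077/70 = 15.39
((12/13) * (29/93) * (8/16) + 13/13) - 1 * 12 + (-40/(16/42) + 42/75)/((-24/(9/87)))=-10.41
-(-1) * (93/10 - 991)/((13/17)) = -166889/130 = -1283.76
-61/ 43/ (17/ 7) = -427/ 731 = -0.58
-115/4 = -28.75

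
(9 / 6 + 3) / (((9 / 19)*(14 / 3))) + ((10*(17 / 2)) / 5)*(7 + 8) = 7197 / 28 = 257.04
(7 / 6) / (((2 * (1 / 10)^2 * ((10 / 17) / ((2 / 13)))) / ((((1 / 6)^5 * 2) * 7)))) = 4165 / 151632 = 0.03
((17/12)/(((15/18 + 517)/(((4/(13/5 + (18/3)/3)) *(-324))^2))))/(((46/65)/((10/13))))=8922960000/37802869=236.04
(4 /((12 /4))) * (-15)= -20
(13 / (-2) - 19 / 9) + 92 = 1501 / 18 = 83.39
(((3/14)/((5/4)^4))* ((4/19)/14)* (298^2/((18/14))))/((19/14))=45467648/676875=67.17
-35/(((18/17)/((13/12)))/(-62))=2220.23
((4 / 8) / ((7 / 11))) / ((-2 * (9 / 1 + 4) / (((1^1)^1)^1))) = -11 / 364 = -0.03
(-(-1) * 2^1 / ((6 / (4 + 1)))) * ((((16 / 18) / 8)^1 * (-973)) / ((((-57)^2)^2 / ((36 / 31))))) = -19460 / 981708093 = -0.00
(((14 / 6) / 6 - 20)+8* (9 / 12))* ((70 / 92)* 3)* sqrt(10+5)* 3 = -8575* sqrt(15) / 92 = -360.99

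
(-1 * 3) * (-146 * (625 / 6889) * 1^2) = 273750 / 6889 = 39.74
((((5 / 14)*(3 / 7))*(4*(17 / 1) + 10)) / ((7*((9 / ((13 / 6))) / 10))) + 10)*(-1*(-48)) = 232240 / 343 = 677.08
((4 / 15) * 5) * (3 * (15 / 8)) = 15 / 2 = 7.50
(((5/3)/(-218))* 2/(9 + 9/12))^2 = 400/162639009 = 0.00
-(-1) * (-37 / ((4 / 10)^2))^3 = -791453125 / 64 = -12366455.08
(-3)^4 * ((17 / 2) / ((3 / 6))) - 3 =1374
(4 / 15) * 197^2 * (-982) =-10162783.47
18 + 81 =99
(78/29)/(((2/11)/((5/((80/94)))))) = 20163/232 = 86.91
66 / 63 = 22 / 21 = 1.05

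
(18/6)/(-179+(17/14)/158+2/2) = -6636/393719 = -0.02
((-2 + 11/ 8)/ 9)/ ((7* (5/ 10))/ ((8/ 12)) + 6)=-1/ 162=-0.01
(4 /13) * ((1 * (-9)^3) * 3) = -8748 /13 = -672.92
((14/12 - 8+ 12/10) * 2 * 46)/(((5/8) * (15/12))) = -248768/375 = -663.38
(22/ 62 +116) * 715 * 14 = 1164711.94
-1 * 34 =-34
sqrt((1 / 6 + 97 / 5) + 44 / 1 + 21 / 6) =sqrt(15090) / 15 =8.19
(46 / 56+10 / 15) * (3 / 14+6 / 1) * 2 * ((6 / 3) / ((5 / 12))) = 4350 / 49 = 88.78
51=51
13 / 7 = 1.86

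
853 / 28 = 30.46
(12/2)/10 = 3/5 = 0.60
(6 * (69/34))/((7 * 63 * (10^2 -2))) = 23/81634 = 0.00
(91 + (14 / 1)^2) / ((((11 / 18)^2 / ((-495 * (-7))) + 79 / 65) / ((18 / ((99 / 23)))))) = 761571720 / 771287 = 987.40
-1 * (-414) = 414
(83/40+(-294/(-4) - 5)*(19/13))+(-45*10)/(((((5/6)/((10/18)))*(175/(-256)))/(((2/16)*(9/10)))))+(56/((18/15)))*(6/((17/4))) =217.44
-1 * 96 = -96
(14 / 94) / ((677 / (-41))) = -287 / 31819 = -0.01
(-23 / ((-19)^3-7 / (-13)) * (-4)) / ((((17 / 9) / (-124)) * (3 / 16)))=296608 / 63155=4.70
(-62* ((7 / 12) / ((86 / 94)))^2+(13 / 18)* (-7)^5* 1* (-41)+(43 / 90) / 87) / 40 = 28819177229203 / 2316427200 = 12441.22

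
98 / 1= 98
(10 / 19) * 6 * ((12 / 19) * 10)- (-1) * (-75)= -19875 / 361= -55.06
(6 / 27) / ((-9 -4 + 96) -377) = -1 / 1323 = -0.00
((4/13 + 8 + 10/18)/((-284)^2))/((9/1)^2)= 1037/764376912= 0.00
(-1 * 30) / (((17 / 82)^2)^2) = -1356365280 / 83521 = -16239.81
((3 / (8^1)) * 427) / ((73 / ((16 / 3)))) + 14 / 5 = 5292 / 365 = 14.50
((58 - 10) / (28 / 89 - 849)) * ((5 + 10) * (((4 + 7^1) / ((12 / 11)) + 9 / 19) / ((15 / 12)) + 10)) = -22457904 / 1435127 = -15.65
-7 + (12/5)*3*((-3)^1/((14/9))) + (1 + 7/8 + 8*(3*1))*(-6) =-24659/140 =-176.14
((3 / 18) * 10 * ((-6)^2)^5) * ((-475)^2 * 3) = 68213404800000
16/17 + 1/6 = 113/102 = 1.11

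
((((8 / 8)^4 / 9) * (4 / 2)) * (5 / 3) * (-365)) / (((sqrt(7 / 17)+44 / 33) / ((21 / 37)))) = -1737400 / 23199+25550 * sqrt(119) / 7733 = -38.85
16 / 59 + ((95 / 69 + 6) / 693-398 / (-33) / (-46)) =55420 / 2821203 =0.02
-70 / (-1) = 70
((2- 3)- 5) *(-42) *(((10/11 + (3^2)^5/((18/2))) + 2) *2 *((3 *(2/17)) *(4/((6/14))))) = 2037857472/187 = 10897633.54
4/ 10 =2/ 5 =0.40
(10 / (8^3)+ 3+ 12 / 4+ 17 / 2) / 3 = 1239 / 256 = 4.84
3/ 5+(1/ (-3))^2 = 32/ 45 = 0.71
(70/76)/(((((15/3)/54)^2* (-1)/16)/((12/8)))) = -244944/95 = -2578.36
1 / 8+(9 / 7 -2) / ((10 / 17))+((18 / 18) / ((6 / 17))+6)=1301 / 168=7.74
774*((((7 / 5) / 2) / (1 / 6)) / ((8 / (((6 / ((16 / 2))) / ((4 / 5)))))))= 24381 / 64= 380.95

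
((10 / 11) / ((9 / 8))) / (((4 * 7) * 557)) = 20 / 386001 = 0.00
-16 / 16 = -1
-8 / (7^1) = -8 / 7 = -1.14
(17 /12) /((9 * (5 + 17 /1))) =17 /2376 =0.01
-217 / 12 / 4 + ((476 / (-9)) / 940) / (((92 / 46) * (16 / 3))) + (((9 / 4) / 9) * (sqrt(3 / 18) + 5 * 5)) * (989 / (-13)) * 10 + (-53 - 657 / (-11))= -15332288867 / 3226080 - 4945 * sqrt(6) / 156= -4830.25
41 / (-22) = -41 / 22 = -1.86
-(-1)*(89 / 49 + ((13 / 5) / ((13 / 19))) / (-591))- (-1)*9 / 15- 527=-75958024 / 144795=-524.59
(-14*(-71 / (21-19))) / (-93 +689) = 497 / 596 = 0.83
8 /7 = 1.14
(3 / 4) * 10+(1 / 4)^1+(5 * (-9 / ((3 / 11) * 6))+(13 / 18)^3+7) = -72161 / 5832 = -12.37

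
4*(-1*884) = -3536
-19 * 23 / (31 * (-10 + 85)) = -437 / 2325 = -0.19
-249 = -249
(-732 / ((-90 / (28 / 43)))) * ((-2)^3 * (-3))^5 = 9066774528 / 215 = 42171044.32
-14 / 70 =-1 / 5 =-0.20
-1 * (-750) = 750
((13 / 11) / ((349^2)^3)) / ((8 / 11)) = 0.00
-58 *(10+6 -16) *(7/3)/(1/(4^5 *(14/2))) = 0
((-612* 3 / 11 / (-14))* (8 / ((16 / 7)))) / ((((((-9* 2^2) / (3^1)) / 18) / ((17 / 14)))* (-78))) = 7803 / 8008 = 0.97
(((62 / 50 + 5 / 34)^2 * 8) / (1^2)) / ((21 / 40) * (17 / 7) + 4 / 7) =155684592 / 18676625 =8.34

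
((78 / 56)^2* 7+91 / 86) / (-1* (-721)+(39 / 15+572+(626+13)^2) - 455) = 352495 / 9852611328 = 0.00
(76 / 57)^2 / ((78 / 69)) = 1.57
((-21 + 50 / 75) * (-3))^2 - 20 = 3701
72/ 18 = 4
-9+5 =-4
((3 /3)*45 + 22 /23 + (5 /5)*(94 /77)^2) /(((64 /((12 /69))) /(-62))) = -200575611 /25091528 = -7.99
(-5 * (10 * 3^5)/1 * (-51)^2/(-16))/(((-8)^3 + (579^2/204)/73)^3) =-241597238522880600/14345736302273154661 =-0.02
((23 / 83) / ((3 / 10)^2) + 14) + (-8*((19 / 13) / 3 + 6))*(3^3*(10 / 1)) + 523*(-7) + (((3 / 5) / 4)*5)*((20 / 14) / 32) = -17656.20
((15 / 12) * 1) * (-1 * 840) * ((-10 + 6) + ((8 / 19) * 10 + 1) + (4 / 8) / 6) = -51625 / 38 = -1358.55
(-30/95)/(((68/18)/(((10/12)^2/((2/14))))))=-525/1292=-0.41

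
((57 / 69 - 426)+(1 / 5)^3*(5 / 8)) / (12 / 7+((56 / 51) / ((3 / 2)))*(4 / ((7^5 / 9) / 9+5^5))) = -15705822215629 / 63358504800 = -247.89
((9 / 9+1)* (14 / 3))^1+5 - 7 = 22 / 3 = 7.33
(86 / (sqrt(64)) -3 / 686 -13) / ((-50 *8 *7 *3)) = 1031 / 3841600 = 0.00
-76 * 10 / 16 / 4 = -95 / 8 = -11.88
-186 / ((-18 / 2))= 62 / 3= 20.67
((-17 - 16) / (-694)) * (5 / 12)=55 / 2776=0.02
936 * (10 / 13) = 720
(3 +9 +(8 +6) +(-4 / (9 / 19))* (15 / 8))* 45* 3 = 2745 / 2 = 1372.50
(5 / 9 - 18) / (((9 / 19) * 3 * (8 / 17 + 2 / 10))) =-13345 / 729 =-18.31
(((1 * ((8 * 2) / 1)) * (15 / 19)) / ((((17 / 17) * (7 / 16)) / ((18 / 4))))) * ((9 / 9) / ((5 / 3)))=10368 / 133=77.95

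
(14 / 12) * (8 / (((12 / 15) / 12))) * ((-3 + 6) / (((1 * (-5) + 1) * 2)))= -105 / 2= -52.50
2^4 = 16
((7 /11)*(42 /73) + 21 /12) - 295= -940743 /3212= -292.88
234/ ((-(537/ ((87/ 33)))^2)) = -21866/ 3876961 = -0.01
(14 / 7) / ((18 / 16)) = 16 / 9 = 1.78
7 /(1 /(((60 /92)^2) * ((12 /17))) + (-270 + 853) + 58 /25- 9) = 0.01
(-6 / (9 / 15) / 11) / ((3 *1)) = -10 / 33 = -0.30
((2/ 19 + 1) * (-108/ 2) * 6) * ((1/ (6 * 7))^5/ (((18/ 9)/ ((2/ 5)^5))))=-2/ 142559375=-0.00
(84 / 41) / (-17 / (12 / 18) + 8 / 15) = -0.08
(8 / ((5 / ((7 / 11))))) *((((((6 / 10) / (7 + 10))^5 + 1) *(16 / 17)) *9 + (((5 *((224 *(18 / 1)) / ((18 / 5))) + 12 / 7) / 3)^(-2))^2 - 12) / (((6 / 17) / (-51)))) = 4405749876784966749064564251741 / 8484463412916246267611000000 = 519.27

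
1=1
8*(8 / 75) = 64 / 75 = 0.85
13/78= 1/6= 0.17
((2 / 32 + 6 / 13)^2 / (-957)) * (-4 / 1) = 11881 / 10350912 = 0.00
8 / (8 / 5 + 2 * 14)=10 / 37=0.27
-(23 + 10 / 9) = -217 / 9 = -24.11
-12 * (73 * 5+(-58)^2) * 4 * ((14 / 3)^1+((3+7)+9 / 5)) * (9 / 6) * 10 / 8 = -5526378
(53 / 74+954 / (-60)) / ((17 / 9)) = -25281 / 3145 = -8.04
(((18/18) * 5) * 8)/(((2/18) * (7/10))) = 3600/7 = 514.29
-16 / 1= -16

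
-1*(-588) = 588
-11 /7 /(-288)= 0.01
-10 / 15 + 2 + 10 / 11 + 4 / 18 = 244 / 99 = 2.46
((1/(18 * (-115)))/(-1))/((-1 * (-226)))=1/467820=0.00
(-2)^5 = -32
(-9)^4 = 6561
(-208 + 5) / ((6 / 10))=-1015 / 3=-338.33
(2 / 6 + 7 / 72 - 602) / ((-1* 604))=43313 / 43488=1.00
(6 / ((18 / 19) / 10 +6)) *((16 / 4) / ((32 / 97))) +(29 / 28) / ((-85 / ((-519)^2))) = -375532648 / 114835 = -3270.19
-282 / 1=-282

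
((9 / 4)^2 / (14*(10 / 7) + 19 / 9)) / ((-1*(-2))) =729 / 6368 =0.11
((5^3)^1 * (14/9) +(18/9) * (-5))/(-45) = -332/81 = -4.10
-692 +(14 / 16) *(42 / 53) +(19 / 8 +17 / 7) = -2037541 / 2968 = -686.50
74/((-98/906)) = -33522/49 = -684.12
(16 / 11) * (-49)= -784 / 11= -71.27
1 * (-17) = -17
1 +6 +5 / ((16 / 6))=71 / 8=8.88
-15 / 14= -1.07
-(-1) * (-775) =-775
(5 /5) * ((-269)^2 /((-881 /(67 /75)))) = -4848187 /66075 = -73.37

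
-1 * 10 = -10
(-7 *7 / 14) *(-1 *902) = 3157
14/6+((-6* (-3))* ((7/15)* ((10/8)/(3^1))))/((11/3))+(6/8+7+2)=1721/132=13.04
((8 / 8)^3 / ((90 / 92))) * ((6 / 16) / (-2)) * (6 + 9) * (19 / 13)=-437 / 104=-4.20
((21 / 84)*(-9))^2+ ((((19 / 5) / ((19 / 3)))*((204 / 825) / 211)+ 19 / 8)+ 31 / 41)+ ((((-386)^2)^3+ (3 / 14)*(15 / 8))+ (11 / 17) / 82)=37456723629033249854631903 / 11324159000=3307682595151944.60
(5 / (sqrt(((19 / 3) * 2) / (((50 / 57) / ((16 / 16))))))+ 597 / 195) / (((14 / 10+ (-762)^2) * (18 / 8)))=7208 / 2151291207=0.00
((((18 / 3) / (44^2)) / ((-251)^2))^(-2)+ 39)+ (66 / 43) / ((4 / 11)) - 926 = 319848303687964793 / 774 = 413240702439231.00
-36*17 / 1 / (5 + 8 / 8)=-102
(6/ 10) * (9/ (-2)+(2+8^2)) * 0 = 0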